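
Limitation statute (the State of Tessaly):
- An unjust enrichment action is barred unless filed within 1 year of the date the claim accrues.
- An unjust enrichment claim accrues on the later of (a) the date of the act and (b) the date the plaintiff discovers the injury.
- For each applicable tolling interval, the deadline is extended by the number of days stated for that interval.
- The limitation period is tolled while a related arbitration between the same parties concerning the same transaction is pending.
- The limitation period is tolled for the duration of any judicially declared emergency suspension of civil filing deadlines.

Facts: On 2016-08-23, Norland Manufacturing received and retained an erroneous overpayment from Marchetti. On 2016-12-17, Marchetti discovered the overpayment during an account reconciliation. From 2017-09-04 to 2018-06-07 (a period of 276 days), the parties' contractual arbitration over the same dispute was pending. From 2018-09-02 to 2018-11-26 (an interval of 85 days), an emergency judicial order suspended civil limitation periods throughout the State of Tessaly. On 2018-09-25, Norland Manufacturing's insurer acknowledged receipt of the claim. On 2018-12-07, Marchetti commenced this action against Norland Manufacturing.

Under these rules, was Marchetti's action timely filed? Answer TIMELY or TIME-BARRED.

Taking the later of the act (2016-08-23) and discovery (2016-12-17), the claim accrued on 2016-12-17.
The untolled deadline — 1 year after 2016-12-17 — is 2017-12-17.
Because the pending related arbitration ran from 2017-09-04 to 2018-06-07, the deadline is extended by 276 days to 2018-09-19.
The period was tolled for 85 days by the emergency suspension of filing deadlines (2018-09-02 to 2018-11-26), pushing the deadline to 2018-12-13.
Nothing else in the chronology tolls or restarts the period.
Filing on 2018-12-07 beat the 2018-12-13 deadline — the action is timely.

TIMELY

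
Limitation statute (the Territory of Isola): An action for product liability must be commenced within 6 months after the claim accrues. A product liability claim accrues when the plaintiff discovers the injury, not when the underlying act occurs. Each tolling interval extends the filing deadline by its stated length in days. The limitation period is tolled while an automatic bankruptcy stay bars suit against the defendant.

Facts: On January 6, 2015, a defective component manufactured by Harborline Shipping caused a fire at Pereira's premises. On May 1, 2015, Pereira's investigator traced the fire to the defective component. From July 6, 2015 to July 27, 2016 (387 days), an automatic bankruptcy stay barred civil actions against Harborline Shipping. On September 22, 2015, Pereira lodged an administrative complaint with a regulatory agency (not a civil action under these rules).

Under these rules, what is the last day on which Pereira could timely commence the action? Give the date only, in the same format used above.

November 22, 2016

Accrual is tied to discovery, so the period began on May 1, 2015 rather than on January 6, 2015 when the act occurred.
6 months from May 1, 2015 is November 1, 2015.
The automatic bankruptcy stay from July 6, 2015 to July 27, 2016 tolled the period for 387 days, extending the deadline to November 22, 2016.
None of the other events listed affects the running of the period under the stated rules.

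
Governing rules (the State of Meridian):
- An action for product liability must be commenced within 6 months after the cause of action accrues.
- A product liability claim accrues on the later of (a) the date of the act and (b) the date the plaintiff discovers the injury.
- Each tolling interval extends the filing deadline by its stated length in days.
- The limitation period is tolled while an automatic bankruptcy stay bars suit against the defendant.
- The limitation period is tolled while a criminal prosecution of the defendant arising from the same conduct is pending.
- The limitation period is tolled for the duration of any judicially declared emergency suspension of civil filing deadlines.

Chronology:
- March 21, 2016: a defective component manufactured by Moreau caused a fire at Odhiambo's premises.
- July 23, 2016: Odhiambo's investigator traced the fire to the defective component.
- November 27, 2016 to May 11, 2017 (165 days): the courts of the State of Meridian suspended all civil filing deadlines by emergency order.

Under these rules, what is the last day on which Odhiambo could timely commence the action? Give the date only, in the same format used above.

Taking the later of the act (March 21, 2016) and discovery (July 23, 2016), the claim accrued on July 23, 2016.
Adding the 6 months base period to July 23, 2016 gives a deadline of January 23, 2017, before any tolling.
The emergency suspension of filing deadlines from November 27, 2016 to May 11, 2017 tolled the period for 165 days, extending the deadline to July 7, 2017.

July 7, 2017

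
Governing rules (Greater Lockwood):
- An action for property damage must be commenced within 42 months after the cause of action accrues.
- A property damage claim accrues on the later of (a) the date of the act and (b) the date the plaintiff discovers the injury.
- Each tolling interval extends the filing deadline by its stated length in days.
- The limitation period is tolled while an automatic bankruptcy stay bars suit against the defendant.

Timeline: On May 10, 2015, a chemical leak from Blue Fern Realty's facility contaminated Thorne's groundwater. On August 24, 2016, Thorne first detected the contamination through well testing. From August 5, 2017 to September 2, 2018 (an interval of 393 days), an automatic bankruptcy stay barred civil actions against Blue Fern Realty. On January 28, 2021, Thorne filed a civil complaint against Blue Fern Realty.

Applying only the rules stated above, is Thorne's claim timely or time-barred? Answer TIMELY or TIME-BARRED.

TIMELY

Taking the later of the act (May 10, 2015) and discovery (August 24, 2016), the claim accrued on August 24, 2016.
The untolled deadline — 42 months after August 24, 2016 — is February 24, 2020.
Because the automatic bankruptcy stay ran from August 5, 2017 to September 2, 2018, the deadline is extended by 393 days to March 23, 2021.
Thorne filed on January 28, 2021, before the March 23, 2021 deadline, so the action is timely.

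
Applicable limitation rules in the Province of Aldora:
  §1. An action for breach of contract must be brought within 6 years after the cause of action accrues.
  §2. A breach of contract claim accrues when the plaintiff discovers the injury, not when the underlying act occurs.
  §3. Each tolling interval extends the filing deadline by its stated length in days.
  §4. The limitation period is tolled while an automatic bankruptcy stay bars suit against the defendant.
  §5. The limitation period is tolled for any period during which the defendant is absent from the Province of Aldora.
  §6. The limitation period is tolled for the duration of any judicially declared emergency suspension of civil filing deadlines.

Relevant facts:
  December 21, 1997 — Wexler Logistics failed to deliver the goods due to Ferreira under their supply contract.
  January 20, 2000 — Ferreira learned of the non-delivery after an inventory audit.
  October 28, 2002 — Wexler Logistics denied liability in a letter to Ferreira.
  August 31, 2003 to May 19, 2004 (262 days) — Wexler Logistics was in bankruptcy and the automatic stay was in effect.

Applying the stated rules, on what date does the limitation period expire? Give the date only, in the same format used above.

October 9, 2006

The claim did not accrue until Ferreira discovered the injury on January 20, 2000; the December 21, 1997 act date does not start the clock under the stated rule.
Adding the 6 years base period to January 20, 2000 gives a deadline of January 20, 2006, before any tolling.
Because the automatic bankruptcy stay ran from August 31, 2003 to May 19, 2004, the deadline is extended by 262 days to October 9, 2006.
Nothing else in the chronology tolls or restarts the period.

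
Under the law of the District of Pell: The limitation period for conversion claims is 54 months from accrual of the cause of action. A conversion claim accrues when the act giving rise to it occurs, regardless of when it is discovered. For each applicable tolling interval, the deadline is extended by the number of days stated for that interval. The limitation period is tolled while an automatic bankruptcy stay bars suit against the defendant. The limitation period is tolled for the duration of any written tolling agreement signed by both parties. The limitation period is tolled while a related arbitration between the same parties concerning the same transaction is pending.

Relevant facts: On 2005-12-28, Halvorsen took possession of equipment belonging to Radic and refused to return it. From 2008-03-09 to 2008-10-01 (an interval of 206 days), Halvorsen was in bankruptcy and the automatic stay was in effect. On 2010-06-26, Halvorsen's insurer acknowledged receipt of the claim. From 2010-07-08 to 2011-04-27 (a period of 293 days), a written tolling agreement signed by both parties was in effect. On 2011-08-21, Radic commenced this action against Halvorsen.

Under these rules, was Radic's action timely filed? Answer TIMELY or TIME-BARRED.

TIMELY

The cause of action accrued on 2005-12-28, the date of the act.
54 months from 2005-12-28 is 2010-06-28.
The period was tolled for 206 days by the automatic bankruptcy stay (2008-03-09 to 2008-10-01), pushing the deadline to 2011-01-20.
The period was tolled for 293 days by the written tolling agreement (2010-07-08 to 2011-04-27), pushing the deadline to 2011-11-09.
The other events in the timeline have no effect on the limitation period under the stated rules.
Radic filed on 2011-08-21, before the 2011-11-09 deadline, so the action is timely.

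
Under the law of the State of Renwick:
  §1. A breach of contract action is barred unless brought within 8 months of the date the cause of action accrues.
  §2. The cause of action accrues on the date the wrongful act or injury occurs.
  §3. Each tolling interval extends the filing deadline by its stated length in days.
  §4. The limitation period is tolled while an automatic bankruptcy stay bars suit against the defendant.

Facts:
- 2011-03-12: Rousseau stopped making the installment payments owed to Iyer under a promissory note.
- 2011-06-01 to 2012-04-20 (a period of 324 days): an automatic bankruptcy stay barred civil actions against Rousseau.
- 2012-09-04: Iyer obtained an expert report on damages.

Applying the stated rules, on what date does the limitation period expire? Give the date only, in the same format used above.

The claim accrued on 2011-03-12, when the wrongful act occurred.
Adding the 8 months base period to 2011-03-12 gives a deadline of 2011-11-12, before any tolling.
The automatic bankruptcy stay from 2011-06-01 to 2012-04-20 tolled the period for 324 days, extending the deadline to 2012-10-01.
The other events in the timeline have no effect on the limitation period under the stated rules.

2012-10-01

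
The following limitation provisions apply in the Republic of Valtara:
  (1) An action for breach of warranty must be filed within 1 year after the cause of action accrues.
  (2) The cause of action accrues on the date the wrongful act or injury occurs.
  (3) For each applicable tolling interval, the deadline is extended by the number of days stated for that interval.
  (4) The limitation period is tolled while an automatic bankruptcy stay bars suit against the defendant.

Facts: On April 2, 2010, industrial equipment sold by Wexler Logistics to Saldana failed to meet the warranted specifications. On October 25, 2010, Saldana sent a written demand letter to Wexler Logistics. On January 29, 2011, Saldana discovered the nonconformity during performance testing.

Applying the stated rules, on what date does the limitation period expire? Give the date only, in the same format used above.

Because the rule ties accrual to occurrence, the claim accrued on April 2, 2010, not on the January 29, 2011 discovery date.
1 year from April 2, 2010 is April 2, 2011.
None of the other events listed affects the running of the period under the stated rules.

April 2, 2011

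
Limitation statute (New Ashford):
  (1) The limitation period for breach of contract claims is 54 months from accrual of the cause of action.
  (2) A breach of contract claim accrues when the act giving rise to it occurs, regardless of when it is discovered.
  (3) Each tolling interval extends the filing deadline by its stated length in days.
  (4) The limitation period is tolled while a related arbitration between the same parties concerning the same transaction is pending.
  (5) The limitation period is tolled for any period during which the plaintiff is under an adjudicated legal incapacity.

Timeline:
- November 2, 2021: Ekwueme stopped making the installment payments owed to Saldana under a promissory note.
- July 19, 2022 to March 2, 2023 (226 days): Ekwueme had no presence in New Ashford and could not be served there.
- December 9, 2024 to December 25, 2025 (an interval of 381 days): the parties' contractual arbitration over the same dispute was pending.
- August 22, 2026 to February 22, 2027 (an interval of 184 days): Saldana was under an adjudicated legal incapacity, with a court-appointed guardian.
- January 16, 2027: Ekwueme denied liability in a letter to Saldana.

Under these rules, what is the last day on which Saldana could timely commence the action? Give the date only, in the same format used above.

November 18, 2027

The cause of action accrued on November 2, 2021, the date of the act.
Adding the 54 months base period to November 2, 2021 gives a deadline of May 2, 2026, before any tolling.
The pending related arbitration from December 9, 2024 to December 25, 2025 tolled the period for 381 days, extending the deadline to May 18, 2027.
Because the plaintiff's legal incapacity ran from August 22, 2026 to February 22, 2027, the deadline is extended by 184 days to November 18, 2027.
The defendant's absence from the jurisdiction from July 19, 2022 to March 2, 2023 does not toll the period, because no stated rule makes the defendant's absence a tolling event.
None of the other events listed affects the running of the period under the stated rules.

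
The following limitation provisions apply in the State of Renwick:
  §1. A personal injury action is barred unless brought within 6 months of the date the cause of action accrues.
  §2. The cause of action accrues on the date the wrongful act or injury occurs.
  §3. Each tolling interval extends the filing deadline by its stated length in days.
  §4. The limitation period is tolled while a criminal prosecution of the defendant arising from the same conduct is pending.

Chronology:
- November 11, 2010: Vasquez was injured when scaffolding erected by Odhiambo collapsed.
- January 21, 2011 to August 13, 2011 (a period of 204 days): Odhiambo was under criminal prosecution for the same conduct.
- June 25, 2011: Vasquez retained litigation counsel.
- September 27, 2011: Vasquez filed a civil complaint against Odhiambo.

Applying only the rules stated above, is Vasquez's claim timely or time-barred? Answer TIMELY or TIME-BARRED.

The cause of action accrued on November 11, 2010, the date of the act.
6 months from November 11, 2010 is May 11, 2011.
The period was tolled for 204 days by the pending criminal prosecution (January 21, 2011 to August 13, 2011), pushing the deadline to December 1, 2011.
None of the other events listed affects the running of the period under the stated rules.
Filing on September 27, 2011 beat the December 1, 2011 deadline — the action is timely.

TIMELY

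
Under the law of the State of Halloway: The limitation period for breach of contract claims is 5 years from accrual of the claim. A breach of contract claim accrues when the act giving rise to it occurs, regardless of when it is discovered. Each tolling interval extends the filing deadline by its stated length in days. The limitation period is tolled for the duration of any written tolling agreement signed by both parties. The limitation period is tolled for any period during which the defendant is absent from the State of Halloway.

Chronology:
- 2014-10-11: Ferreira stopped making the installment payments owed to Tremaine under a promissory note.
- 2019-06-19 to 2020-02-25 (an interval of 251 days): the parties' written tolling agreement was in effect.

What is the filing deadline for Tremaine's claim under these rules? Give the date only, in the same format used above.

2020-06-18

The limitation period began to run on 2014-10-11.
The untolled deadline — 5 years after 2014-10-11 — is 2019-10-11.
The period was tolled for 251 days by the written tolling agreement (2019-06-19 to 2020-02-25), pushing the deadline to 2020-06-18.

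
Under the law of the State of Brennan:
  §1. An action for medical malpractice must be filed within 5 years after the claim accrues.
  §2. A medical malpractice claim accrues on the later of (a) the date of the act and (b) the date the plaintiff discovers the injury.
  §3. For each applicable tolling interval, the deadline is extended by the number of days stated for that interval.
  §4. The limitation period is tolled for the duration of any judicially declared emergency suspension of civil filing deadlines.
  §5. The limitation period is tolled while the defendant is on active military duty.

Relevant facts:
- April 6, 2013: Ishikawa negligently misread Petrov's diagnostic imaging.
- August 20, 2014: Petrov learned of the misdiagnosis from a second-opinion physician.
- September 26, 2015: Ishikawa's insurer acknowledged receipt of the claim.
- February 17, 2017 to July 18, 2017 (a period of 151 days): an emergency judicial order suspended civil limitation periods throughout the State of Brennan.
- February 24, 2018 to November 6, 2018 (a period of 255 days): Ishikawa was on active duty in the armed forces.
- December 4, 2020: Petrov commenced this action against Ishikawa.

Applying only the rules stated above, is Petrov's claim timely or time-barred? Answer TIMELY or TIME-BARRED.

Because discovery on August 20, 2014 post-dates the April 6, 2013 act, accrual under the later-of rule falls on August 20, 2014.
The untolled deadline — 5 years after August 20, 2014 — is August 20, 2019.
The period was tolled for 151 days by the emergency suspension of filing deadlines (February 17, 2017 to July 18, 2017), pushing the deadline to January 18, 2020.
The period was tolled for 255 days by the defendant's active military service (February 24, 2018 to November 6, 2018), pushing the deadline to September 29, 2020.
None of the other events listed affects the running of the period under the stated rules.
Petrov filed on December 4, 2020, after the September 29, 2020 deadline, so the action is time-barred.

TIME-BARRED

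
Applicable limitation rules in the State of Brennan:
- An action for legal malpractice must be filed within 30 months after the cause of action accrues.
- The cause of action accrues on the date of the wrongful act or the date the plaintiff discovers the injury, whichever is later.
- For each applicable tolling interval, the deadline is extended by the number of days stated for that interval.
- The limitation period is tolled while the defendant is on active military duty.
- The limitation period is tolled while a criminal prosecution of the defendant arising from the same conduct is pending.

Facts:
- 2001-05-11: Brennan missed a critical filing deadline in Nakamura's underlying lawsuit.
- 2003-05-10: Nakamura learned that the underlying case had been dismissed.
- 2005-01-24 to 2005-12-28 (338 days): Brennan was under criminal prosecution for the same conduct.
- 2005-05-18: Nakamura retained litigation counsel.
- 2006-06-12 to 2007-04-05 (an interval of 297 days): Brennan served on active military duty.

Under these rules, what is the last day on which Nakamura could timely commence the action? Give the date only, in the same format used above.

Because discovery on 2003-05-10 post-dates the 2001-05-11 act, accrual under the later-of rule falls on 2003-05-10.
The untolled deadline — 30 months after 2003-05-10 — is 2005-11-10.
Because the pending criminal prosecution ran from 2005-01-24 to 2005-12-28, the deadline is extended by 338 days to 2006-10-14.
The defendant's active military service from 2006-06-12 to 2007-04-05 tolled the period for 297 days, extending the deadline to 2007-08-07.
Nothing else in the chronology tolls or restarts the period.

2007-08-07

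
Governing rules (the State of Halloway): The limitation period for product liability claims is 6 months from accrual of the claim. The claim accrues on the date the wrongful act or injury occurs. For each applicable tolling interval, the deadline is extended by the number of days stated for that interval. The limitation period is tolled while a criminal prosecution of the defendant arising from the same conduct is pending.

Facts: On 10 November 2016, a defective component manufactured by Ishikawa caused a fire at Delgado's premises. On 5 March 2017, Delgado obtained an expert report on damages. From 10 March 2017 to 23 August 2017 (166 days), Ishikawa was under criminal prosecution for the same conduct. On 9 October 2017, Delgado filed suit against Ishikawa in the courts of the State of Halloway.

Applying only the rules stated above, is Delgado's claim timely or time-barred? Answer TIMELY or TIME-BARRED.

TIMELY

The limitation period began to run on 10 November 2016.
6 months from 10 November 2016 is 10 May 2017.
The pending criminal prosecution from 10 March 2017 to 23 August 2017 tolled the period for 166 days, extending the deadline to 23 October 2017.
The other events in the timeline have no effect on the limitation period under the stated rules.
The 9 October 2017 filing precedes the 23 October 2017 deadline; the claim is timely.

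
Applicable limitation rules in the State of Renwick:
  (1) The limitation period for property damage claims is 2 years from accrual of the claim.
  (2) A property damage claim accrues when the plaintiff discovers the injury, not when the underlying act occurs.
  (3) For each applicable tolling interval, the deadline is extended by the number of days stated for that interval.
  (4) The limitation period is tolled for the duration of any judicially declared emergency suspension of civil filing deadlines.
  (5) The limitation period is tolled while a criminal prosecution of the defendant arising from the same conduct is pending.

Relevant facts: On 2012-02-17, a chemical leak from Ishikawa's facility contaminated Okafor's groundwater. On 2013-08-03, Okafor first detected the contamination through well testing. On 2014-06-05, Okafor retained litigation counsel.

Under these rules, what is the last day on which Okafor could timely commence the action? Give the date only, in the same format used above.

Under the discovery rule, the claim accrued on 2013-08-03, when Okafor discovered the injury — not on the 2012-02-17 date of the underlying act.
The untolled deadline — 2 years after 2013-08-03 — is 2015-08-03.
None of the other events listed affects the running of the period under the stated rules.

2015-08-03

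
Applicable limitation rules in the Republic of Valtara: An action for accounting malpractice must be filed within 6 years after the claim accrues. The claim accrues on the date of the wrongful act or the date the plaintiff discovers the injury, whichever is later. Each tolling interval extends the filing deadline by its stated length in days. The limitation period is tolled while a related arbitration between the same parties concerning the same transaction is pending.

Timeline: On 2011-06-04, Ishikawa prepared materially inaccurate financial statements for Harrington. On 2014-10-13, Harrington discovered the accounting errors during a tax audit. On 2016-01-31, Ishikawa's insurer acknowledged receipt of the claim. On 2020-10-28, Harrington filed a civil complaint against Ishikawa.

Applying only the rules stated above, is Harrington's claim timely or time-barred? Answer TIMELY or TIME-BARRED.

TIME-BARRED

The claim accrued on 2014-10-13 — the later of the 2011-06-04 act and the 2014-10-13 discovery.
Adding the 6 years base period to 2014-10-13 gives a deadline of 2020-10-13, before any tolling.
None of the other events listed affects the running of the period under the stated rules.
Harrington filed on 2020-10-28, after the 2020-10-13 deadline, so the action is time-barred.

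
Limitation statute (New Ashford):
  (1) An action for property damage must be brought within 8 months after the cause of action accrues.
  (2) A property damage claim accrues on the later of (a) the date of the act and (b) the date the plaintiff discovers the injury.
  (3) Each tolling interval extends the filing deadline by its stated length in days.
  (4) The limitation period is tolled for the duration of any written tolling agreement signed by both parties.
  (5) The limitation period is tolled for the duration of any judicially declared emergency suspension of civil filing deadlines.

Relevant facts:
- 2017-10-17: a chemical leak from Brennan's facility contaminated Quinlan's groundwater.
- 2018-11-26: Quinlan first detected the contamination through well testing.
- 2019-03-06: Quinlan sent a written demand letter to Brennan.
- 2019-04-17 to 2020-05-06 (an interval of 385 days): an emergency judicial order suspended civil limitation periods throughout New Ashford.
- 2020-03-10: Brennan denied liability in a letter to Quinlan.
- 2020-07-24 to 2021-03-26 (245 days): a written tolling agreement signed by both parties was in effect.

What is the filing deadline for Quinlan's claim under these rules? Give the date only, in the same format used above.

2021-04-16

Taking the later of the act (2017-10-17) and discovery (2018-11-26), the claim accrued on 2018-11-26.
8 months from 2018-11-26 is 2019-07-26.
The period was tolled for 385 days by the emergency suspension of filing deadlines (2019-04-17 to 2020-05-06), pushing the deadline to 2020-08-14.
The written tolling agreement from 2020-07-24 to 2021-03-26 tolled the period for 245 days, extending the deadline to 2021-04-16.
None of the other events listed affects the running of the period under the stated rules.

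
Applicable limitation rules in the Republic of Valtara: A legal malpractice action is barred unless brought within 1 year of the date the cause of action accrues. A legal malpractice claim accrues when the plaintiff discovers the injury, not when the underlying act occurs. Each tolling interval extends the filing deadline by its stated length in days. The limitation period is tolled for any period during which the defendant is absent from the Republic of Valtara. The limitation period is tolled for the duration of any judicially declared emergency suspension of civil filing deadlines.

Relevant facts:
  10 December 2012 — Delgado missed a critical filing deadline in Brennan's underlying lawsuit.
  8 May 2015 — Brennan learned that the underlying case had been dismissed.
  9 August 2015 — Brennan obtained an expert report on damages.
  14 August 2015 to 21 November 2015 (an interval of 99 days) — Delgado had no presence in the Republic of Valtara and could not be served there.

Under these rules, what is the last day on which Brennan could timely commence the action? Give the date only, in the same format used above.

Accrual is tied to discovery, so the period began on 8 May 2015 rather than on 10 December 2012 when the act occurred.
The untolled deadline — 1 year after 8 May 2015 — is 8 May 2016.
Because the defendant's absence from the jurisdiction ran from 14 August 2015 to 21 November 2015, the deadline is extended by 99 days to 15 August 2016.
The other events in the timeline have no effect on the limitation period under the stated rules.

15 August 2016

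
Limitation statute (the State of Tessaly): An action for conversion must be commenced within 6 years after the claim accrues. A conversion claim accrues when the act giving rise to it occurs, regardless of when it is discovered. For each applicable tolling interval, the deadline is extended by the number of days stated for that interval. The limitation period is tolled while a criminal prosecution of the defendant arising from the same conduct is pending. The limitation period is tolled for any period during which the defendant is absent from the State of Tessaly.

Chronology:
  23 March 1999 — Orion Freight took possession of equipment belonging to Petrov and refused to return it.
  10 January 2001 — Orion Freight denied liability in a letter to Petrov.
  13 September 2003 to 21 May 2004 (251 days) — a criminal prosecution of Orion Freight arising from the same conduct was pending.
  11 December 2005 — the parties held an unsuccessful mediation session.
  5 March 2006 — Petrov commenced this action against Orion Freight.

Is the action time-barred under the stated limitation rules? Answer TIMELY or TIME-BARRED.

The claim accrued on 23 March 1999, when the wrongful act occurred.
6 years from 23 March 1999 is 23 March 2005.
The period was tolled for 251 days by the pending criminal prosecution (13 September 2003 to 21 May 2004), pushing the deadline to 29 November 2005.
None of the other events listed affects the running of the period under the stated rules.
Filing on 5 March 2006 missed the 29 November 2005 deadline — the action is time-barred.

TIME-BARRED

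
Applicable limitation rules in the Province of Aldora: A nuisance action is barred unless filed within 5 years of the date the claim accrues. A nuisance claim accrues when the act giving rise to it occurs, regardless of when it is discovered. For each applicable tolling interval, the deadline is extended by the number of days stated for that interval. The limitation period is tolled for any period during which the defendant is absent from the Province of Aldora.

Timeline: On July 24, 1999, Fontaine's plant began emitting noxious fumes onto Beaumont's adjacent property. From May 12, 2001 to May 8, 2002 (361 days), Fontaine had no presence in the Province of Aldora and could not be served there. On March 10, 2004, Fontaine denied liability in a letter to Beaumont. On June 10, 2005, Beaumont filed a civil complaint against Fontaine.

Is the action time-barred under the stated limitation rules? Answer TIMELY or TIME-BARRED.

The claim accrued on July 24, 1999, the date of the act.
5 years from July 24, 1999 is July 24, 2004.
The period was tolled for 361 days by the defendant's absence from the jurisdiction (May 12, 2001 to May 8, 2002), pushing the deadline to July 20, 2005.
Nothing else in the chronology tolls or restarts the period.
The June 10, 2005 filing precedes the July 20, 2005 deadline; the claim is timely.

TIMELY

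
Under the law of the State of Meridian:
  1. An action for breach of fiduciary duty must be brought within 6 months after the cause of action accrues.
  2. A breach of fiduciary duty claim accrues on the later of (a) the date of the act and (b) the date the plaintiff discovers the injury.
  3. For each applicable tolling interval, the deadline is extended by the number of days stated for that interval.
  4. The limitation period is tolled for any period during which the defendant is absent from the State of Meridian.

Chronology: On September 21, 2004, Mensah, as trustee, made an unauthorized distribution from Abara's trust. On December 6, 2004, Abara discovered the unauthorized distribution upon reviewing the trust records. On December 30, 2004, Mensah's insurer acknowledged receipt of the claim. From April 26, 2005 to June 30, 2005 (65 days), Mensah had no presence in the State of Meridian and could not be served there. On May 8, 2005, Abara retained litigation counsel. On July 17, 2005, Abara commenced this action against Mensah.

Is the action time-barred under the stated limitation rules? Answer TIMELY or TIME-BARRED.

TIMELY

The claim accrued on December 6, 2004 — the later of the September 21, 2004 act and the December 6, 2004 discovery.
The untolled deadline — 6 months after December 6, 2004 — is June 6, 2005.
The period was tolled for 65 days by the defendant's absence from the jurisdiction (April 26, 2005 to June 30, 2005), pushing the deadline to August 10, 2005.
Nothing else in the chronology tolls or restarts the period.
The July 17, 2005 filing precedes the August 10, 2005 deadline; the claim is timely.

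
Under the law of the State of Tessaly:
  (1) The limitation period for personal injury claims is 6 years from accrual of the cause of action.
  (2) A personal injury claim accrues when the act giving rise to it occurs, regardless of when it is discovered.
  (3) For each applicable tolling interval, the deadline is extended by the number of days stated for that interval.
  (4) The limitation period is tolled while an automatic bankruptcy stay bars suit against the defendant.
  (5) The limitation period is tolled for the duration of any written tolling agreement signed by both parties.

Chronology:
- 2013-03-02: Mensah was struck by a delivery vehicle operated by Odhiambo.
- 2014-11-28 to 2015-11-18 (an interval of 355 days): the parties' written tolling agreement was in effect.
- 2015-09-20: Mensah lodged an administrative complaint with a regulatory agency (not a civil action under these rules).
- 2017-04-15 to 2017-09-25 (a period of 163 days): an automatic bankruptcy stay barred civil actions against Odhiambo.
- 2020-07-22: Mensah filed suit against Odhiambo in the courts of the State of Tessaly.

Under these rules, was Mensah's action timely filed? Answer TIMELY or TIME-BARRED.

The cause of action accrued on 2013-03-02, the date of the act.
Adding the 6 years base period to 2013-03-02 gives a deadline of 2019-03-02, before any tolling.
Because the written tolling agreement ran from 2014-11-28 to 2015-11-18, the deadline is extended by 355 days to 2020-02-20.
Because the automatic bankruptcy stay ran from 2017-04-15 to 2017-09-25, the deadline is extended by 163 days to 2020-08-01.
None of the other events listed affects the running of the period under the stated rules.
The 2020-07-22 filing precedes the 2020-08-01 deadline; the claim is timely.

TIMELY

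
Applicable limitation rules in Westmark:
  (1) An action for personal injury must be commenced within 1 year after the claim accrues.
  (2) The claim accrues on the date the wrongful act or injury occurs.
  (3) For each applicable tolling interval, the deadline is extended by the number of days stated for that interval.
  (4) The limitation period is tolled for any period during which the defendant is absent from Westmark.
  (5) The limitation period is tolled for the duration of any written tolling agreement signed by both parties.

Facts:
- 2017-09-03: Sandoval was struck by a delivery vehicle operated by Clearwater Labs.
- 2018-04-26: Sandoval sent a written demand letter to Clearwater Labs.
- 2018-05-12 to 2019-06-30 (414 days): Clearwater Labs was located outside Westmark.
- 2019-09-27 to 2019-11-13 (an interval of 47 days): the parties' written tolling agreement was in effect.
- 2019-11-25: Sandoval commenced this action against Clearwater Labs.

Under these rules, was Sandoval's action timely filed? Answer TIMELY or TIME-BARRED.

TIMELY

The claim accrued on 2017-09-03, when the wrongful act occurred.
1 year from 2017-09-03 is 2018-09-03.
The period was tolled for 414 days by the defendant's absence from the jurisdiction (2018-05-12 to 2019-06-30), pushing the deadline to 2019-10-22.
The written tolling agreement from 2019-09-27 to 2019-11-13 tolled the period for 47 days, extending the deadline to 2019-12-08.
None of the other events listed affects the running of the period under the stated rules.
Filing on 2019-11-25 beat the 2019-12-08 deadline — the action is timely.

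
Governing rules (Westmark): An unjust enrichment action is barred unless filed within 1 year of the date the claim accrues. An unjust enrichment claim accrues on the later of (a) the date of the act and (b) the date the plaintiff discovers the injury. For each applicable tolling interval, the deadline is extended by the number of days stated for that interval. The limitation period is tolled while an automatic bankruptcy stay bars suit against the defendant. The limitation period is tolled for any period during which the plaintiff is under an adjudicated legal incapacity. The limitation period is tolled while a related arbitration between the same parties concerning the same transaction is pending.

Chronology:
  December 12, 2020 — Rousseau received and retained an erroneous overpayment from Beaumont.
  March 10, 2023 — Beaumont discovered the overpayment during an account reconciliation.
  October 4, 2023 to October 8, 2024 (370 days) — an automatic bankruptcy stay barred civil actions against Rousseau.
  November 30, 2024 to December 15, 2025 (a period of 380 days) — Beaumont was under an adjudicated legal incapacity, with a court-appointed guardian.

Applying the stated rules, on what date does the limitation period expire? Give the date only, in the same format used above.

Because discovery on March 10, 2023 post-dates the December 12, 2020 act, accrual under the later-of rule falls on March 10, 2023.
Adding the 1 year base period to March 10, 2023 gives a deadline of March 10, 2024, before any tolling.
The period was tolled for 370 days by the automatic bankruptcy stay (October 4, 2023 to October 8, 2024), pushing the deadline to March 15, 2025.
The plaintiff's legal incapacity from November 30, 2024 to December 15, 2025 tolled the period for 380 days, extending the deadline to March 30, 2026.

March 30, 2026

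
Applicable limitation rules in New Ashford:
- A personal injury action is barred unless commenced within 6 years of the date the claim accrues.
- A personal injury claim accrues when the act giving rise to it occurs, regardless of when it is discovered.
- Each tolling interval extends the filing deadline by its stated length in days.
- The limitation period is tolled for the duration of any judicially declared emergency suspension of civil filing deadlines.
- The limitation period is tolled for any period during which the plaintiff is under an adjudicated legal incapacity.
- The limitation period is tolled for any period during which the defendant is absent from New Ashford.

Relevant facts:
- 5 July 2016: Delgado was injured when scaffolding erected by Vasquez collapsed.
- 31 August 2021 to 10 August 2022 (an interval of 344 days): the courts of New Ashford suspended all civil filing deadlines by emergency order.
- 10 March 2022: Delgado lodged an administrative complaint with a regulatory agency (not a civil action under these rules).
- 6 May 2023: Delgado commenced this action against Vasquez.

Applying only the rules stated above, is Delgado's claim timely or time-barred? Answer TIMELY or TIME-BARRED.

The limitation period began to run on 5 July 2016.
Adding the 6 years base period to 5 July 2016 gives a deadline of 5 July 2022, before any tolling.
Because the emergency suspension of filing deadlines ran from 31 August 2021 to 10 August 2022, the deadline is extended by 344 days to 14 June 2023.
None of the other events listed affects the running of the period under the stated rules.
The 6 May 2023 filing precedes the 14 June 2023 deadline; the claim is timely.

TIMELY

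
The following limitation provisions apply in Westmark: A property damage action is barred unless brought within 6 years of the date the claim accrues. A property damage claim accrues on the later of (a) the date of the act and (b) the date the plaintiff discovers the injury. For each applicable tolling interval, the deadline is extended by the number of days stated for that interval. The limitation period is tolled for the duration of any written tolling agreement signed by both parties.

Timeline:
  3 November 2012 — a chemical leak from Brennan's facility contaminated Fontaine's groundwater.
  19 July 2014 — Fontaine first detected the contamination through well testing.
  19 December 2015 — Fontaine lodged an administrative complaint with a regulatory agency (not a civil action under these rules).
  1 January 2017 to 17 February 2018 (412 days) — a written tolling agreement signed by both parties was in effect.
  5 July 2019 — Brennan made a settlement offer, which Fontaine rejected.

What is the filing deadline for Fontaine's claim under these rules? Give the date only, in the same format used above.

4 September 2021

Because discovery on 19 July 2014 post-dates the 3 November 2012 act, accrual under the later-of rule falls on 19 July 2014.
6 years from 19 July 2014 is 19 July 2020.
The period was tolled for 412 days by the written tolling agreement (1 January 2017 to 17 February 2018), pushing the deadline to 4 September 2021.
The other events in the timeline have no effect on the limitation period under the stated rules.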